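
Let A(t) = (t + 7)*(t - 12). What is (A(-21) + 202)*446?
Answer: 296144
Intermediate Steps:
A(t) = (-12 + t)*(7 + t) (A(t) = (7 + t)*(-12 + t) = (-12 + t)*(7 + t))
(A(-21) + 202)*446 = ((-84 + (-21)² - 5*(-21)) + 202)*446 = ((-84 + 441 + 105) + 202)*446 = (462 + 202)*446 = 664*446 = 296144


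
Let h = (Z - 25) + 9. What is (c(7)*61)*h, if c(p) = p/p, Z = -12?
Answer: -1708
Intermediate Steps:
c(p) = 1
h = -28 (h = (-12 - 25) + 9 = -37 + 9 = -28)
(c(7)*61)*h = (1*61)*(-28) = 61*(-28) = -1708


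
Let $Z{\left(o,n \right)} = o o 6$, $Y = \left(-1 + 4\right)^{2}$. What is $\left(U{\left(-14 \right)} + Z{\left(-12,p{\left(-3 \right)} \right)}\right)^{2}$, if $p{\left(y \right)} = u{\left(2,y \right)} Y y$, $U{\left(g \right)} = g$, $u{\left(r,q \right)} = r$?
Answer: $722500$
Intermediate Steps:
$Y = 9$ ($Y = 3^{2} = 9$)
$p{\left(y \right)} = 18 y$ ($p{\left(y \right)} = 2 \cdot 9 y = 18 y$)
$Z{\left(o,n \right)} = 6 o^{2}$ ($Z{\left(o,n \right)} = o^{2} \cdot 6 = 6 o^{2}$)
$\left(U{\left(-14 \right)} + Z{\left(-12,p{\left(-3 \right)} \right)}\right)^{2} = \left(-14 + 6 \left(-12\right)^{2}\right)^{2} = \left(-14 + 6 \cdot 144\right)^{2} = \left(-14 + 864\right)^{2} = 850^{2} = 722500$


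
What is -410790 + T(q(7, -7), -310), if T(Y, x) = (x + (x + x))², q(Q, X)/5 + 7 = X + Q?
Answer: 454110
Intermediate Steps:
q(Q, X) = -35 + 5*Q + 5*X (q(Q, X) = -35 + 5*(X + Q) = -35 + 5*(Q + X) = -35 + (5*Q + 5*X) = -35 + 5*Q + 5*X)
T(Y, x) = 9*x² (T(Y, x) = (x + 2*x)² = (3*x)² = 9*x²)
-410790 + T(q(7, -7), -310) = -410790 + 9*(-310)² = -410790 + 9*96100 = -410790 + 864900 = 454110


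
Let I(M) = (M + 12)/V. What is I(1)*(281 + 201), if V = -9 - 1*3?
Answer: -3133/6 ≈ -522.17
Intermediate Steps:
V = -12 (V = -9 - 3 = -12)
I(M) = -1 - M/12 (I(M) = (M + 12)/(-12) = -(12 + M)/12 = -1 - M/12)
I(1)*(281 + 201) = (-1 - 1/12*1)*(281 + 201) = (-1 - 1/12)*482 = -13/12*482 = -3133/6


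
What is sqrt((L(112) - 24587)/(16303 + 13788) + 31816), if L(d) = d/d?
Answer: sqrt(28807639010970)/30091 ≈ 178.37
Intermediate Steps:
L(d) = 1
sqrt((L(112) - 24587)/(16303 + 13788) + 31816) = sqrt((1 - 24587)/(16303 + 13788) + 31816) = sqrt(-24586/30091 + 31816) = sqrt(957350670/30091) = sqrt(28807639010970)/30091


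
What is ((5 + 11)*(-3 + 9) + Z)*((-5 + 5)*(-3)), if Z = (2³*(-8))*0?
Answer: 0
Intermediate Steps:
Z = 0 (Z = (8*(-8))*0 = -64*0 = 0)
((5 + 11)*(-3 + 9) + Z)*((-5 + 5)*(-3)) = ((5 + 11)*(-3 + 9) + 0)*((-5 + 5)*(-3)) = (16*6 + 0)*(0*(-3)) = (96 + 0)*0 = 96*0 = 0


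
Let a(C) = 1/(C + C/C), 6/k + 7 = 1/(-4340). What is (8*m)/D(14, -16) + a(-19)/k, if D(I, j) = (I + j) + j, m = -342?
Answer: 23758607/156240 ≈ 152.06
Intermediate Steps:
k = -8680/10127 (k = 6/(-7 + 1/(-4340)) = 6/(-7 - 1/4340) = 6/(-30381/4340) = 6*(-4340/30381) = -8680/10127 ≈ -0.85711)
D(I, j) = I + 2*j
a(C) = 1/(1 + C) (a(C) = 1/(C + 1) = 1/(1 + C))
(8*m)/D(14, -16) + a(-19)/k = (8*(-342))/(14 + 2*(-16)) + 1/((1 - 19)*(-8680/10127)) = -2736/(14 - 32) - 10127/8680/(-18) = -2736/(-18) - 1/18*(-10127/8680) = -2736*(-1/18) + 10127/156240 = 152 + 10127/156240 = 23758607/156240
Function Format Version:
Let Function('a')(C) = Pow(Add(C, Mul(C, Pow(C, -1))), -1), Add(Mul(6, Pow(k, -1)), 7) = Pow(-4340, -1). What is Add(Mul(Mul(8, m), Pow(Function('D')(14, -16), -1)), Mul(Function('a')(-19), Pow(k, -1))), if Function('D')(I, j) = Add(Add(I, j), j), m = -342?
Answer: Rational(23758607, 156240) ≈ 152.06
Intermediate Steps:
k = Rational(-8680, 10127) (k = Mul(6, Pow(Add(-7, Pow(-4340, -1)), -1)) = Mul(6, Pow(Add(-7, Rational(-1, 4340)), -1)) = Mul(6, Pow(Rational(-30381, 4340), -1)) = Mul(6, Rational(-4340, 30381)) = Rational(-8680, 10127) ≈ -0.85711)
Function('D')(I, j) = Add(I, Mul(2, j))
Function('a')(C) = Pow(Add(1, C), -1) (Function('a')(C) = Pow(Add(C, 1), -1) = Pow(Add(1, C), -1))
Add(Mul(Mul(8, m), Pow(Function('D')(14, -16), -1)), Mul(Function('a')(-19), Pow(k, -1))) = Add(Mul(Mul(8, -342), Pow(Add(14, Mul(2, -16)), -1)), Mul(Pow(Add(1, -19), -1), Pow(Rational(-8680, 10127), -1))) = Add(Mul(-2736, Pow(Add(14, -32), -1)), Mul(Pow(-18, -1), Rational(-10127, 8680))) = Add(Mul(-2736, Pow(-18, -1)), Mul(Rational(-1, 18), Rational(-10127, 8680))) = Add(Mul(-2736, Rational(-1, 18)), Rational(10127, 156240)) = Add(152, Rational(10127, 156240)) = Rational(23758607, 156240)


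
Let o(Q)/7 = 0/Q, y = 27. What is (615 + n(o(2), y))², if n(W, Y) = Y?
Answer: 412164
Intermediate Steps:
o(Q) = 0 (o(Q) = 7*(0/Q) = 7*0 = 0)
(615 + n(o(2), y))² = (615 + 27)² = 642² = 412164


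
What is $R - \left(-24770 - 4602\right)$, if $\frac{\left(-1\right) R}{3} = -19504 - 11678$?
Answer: $122918$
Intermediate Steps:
$R = 93546$ ($R = - 3 \left(-19504 - 11678\right) = \left(-3\right) \left(-31182\right) = 93546$)
$R - \left(-24770 - 4602\right) = 93546 - \left(-24770 - 4602\right) = 93546 - -29372 = 93546 + 29372 = 122918$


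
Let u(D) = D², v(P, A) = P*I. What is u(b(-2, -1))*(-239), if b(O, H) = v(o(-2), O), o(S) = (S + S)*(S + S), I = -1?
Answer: -61184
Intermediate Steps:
o(S) = 4*S² (o(S) = (2*S)*(2*S) = 4*S²)
v(P, A) = -P (v(P, A) = P*(-1) = -P)
b(O, H) = -16 (b(O, H) = -4*(-2)² = -4*4 = -1*16 = -16)
u(b(-2, -1))*(-239) = (-16)²*(-239) = 256*(-239) = -61184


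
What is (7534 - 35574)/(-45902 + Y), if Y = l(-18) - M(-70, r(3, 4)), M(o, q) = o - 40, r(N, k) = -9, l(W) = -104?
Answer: 3505/5737 ≈ 0.61095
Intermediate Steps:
M(o, q) = -40 + o
Y = 6 (Y = -104 - (-40 - 70) = -104 - 1*(-110) = -104 + 110 = 6)
(7534 - 35574)/(-45902 + Y) = (7534 - 35574)/(-45902 + 6) = -28040/(-45896) = -28040*(-1/45896) = 3505/5737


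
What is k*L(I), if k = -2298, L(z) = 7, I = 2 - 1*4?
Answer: -16086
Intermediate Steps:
I = -2 (I = 2 - 4 = -2)
k*L(I) = -2298*7 = -16086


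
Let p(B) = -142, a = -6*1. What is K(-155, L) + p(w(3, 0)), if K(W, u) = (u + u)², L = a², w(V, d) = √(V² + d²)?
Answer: 5042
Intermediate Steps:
a = -6
L = 36 (L = (-6)² = 36)
K(W, u) = 4*u² (K(W, u) = (2*u)² = 4*u²)
K(-155, L) + p(w(3, 0)) = 4*36² - 142 = 4*1296 - 142 = 5184 - 142 = 5042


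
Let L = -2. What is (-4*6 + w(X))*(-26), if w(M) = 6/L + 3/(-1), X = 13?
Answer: 780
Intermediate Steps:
w(M) = -6 (w(M) = 6/(-2) + 3/(-1) = 6*(-½) + 3*(-1) = -3 - 3 = -6)
(-4*6 + w(X))*(-26) = (-4*6 - 6)*(-26) = (-24 - 6)*(-26) = -30*(-26) = 780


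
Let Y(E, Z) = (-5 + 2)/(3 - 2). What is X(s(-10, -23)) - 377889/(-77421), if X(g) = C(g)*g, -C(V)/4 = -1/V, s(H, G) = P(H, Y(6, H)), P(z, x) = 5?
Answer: 229191/25807 ≈ 8.8810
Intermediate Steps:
Y(E, Z) = -3 (Y(E, Z) = -3/1 = -3*1 = -3)
s(H, G) = 5
C(V) = 4/V (C(V) = -(-4)/V = 4/V)
X(g) = 4 (X(g) = (4/g)*g = 4)
X(s(-10, -23)) - 377889/(-77421) = 4 - 377889/(-77421) = 4 - 377889*(-1/77421) = 4 + 125963/25807 = 229191/25807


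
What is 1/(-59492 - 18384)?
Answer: -1/77876 ≈ -1.2841e-5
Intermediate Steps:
1/(-59492 - 18384) = 1/(-77876) = -1/77876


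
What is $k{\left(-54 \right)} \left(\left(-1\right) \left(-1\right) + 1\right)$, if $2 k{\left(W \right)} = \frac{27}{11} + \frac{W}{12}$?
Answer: $- \frac{45}{22} \approx -2.0455$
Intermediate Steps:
$k{\left(W \right)} = \frac{27}{22} + \frac{W}{24}$ ($k{\left(W \right)} = \frac{\frac{27}{11} + \frac{W}{12}}{2} = \frac{27}{22} + \frac{W}{24}$)
$k{\left(-54 \right)} \left(\left(-1\right) \left(-1\right) + 1\right) = \left(\frac{27}{22} + \frac{1}{24} \left(-54\right)\right) \left(\left(-1\right) \left(-1\right) + 1\right) = \left(\frac{27}{22} - \frac{9}{4}\right) \left(1 + 1\right) = \left(- \frac{45}{44}\right) 2 = - \frac{45}{22}$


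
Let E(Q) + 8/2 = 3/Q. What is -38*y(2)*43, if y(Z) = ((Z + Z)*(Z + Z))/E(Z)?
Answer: 52288/5 ≈ 10458.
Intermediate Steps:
E(Q) = -4 + 3/Q
y(Z) = 4*Z²/(-4 + 3/Z) (y(Z) = ((Z + Z)*(Z + Z))/(-4 + 3/Z) = ((2*Z)*(2*Z))/(-4 + 3/Z) = (4*Z²)/(-4 + 3/Z) = 4*Z²/(-4 + 3/Z))
-38*y(2)*43 = -(-152)*2³/(-3 + 4*2)*43 = -(-152)*8/(-3 + 8)*43 = -(-152)*8/5*43 = -38*(-32/5)*43 = (1216/5)*43 = 52288/5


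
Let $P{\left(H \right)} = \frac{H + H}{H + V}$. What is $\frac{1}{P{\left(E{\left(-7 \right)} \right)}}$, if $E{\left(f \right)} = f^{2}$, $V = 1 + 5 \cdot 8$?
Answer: $\frac{45}{49} \approx 0.91837$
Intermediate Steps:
$V = 41$ ($V = 1 + 40 = 41$)
$P{\left(H \right)} = \frac{2 H}{41 + H}$ ($P{\left(H \right)} = \frac{H + H}{H + 41} = \frac{2 H}{41 + H}$)
$\frac{1}{P{\left(E{\left(-7 \right)} \right)}} = \frac{1}{2 \left(-7\right)^{2} \frac{1}{41 + \left(-7\right)^{2}}} = \frac{1}{2 \cdot 49 \frac{1}{41 + 49}} = \frac{1}{2 \cdot 49 \cdot \frac{1}{90}} = \frac{1}{\frac{49}{45}} = \frac{45}{49}$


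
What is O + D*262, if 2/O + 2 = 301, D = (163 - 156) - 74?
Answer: -5248644/299 ≈ -17554.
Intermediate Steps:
D = -67 (D = 7 - 74 = -67)
O = 2/299 (O = 2/(-2 + 301) = 2/299 ≈ 0.0066890)
O + D*262 = 2/299 - 67*262 = 2/299 - 17554 = -5248644/299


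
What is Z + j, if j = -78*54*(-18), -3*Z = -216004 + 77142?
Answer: 366310/3 ≈ 1.2210e+5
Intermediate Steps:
Z = 138862/3 (Z = -(-216004 + 77142)/3 = -⅓*(-138862) = 138862/3 ≈ 46287.)
j = 75816 (j = -4212*(-18) = 75816)
Z + j = 138862/3 + 75816 = 366310/3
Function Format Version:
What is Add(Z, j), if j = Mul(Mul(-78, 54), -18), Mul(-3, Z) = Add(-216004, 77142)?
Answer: Rational(366310, 3) ≈ 1.2210e+5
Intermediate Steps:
Z = Rational(138862, 3) (Z = Mul(Rational(-1, 3), Add(-216004, 77142)) = Mul(Rational(-1, 3), -138862) = Rational(138862, 3) ≈ 46287.)
j = 75816 (j = Mul(-4212, -18) = 75816)
Add(Z, j) = Add(Rational(138862, 3), 75816) = Rational(366310, 3)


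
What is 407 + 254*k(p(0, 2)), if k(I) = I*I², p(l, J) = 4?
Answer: 16663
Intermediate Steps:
k(I) = I³
407 + 254*k(p(0, 2)) = 407 + 254*4³ = 407 + 254*64 = 407 + 16256 = 16663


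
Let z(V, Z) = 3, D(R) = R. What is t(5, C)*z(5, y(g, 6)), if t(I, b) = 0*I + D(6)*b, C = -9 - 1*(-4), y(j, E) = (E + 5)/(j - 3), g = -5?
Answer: -90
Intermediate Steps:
y(j, E) = (5 + E)/(-3 + j)
C = -5 (C = -9 + 4 = -5)
t(I, b) = 6*b (t(I, b) = 0*I + 6*b = 0 + 6*b = 6*b)
t(5, C)*z(5, y(g, 6)) = (6*(-5))*3 = -30*3 = -90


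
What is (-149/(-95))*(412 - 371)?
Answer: 6109/95 ≈ 64.305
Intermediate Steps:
(-149/(-95))*(412 - 371) = -149*(-1/95)*41 = (149/95)*41 = 6109/95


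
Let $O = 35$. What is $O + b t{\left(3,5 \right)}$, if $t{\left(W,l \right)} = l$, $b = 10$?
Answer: $85$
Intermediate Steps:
$O + b t{\left(3,5 \right)} = 35 + 10 \cdot 5 = 35 + 50 = 85$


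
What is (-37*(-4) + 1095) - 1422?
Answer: -179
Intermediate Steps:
(-37*(-4) + 1095) - 1422 = (148 + 1095) - 1422 = 1243 - 1422 = -179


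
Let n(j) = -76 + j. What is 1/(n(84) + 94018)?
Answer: 1/94026 ≈ 1.0635e-5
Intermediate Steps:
1/(n(84) + 94018) = 1/((-76 + 84) + 94018) = 1/(8 + 94018) = 1/94026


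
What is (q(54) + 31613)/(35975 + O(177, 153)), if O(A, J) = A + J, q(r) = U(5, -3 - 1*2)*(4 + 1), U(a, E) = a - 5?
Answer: 31613/36305 ≈ 0.87076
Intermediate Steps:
U(a, E) = -5 + a
q(r) = 0 (q(r) = (-5 + 5)*(4 + 1) = 0*5 = 0)
(q(54) + 31613)/(35975 + O(177, 153)) = (0 + 31613)/(35975 + (177 + 153)) = 31613/(35975 + 330) = 31613/36305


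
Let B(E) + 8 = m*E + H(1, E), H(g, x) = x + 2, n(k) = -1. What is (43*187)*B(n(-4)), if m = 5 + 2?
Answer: -112574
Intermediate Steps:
H(g, x) = 2 + x
m = 7
B(E) = -6 + 8*E (B(E) = -8 + (7*E + (2 + E)) = -8 + (2 + 8*E) = -6 + 8*E)
(43*187)*B(n(-4)) = (43*187)*(-6 + 8*(-1)) = 8041*(-6 - 8) = 8041*(-14) = -112574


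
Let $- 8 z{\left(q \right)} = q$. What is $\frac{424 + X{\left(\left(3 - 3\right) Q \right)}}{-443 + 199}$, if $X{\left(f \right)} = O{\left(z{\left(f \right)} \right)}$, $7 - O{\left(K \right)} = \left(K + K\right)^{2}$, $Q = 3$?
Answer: $- \frac{431}{244} \approx -1.7664$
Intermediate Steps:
$z{\left(q \right)} = - \frac{q}{8}$
$O{\left(K \right)} = 7 - 4 K^{2}$ ($O{\left(K \right)} = 7 - \left(K + K\right)^{2} = 7 - \left(2 K\right)^{2} = 7 - 4 K^{2}$)
$X{\left(f \right)} = 7 - \frac{f^{2}}{16}$ ($X{\left(f \right)} = 7 - 4 \left(- \frac{f}{8}\right)^{2} = 7 - 4 \frac{f^{2}}{64} = 7 - \frac{f^{2}}{16}$)
$\frac{424 + X{\left(\left(3 - 3\right) Q \right)}}{-443 + 199} = \frac{424 + \left(7 - \frac{\left(\left(3 - 3\right) 3\right)^{2}}{16}\right)}{-443 + 199} = \frac{424 + \left(7 - \frac{\left(0 \cdot 3\right)^{2}}{16}\right)}{-244} = \left(424 + \left(7 - \frac{0^{2}}{16}\right)\right) \left(- \frac{1}{244}\right) = \left(424 + \left(7 - 0\right)\right) \left(- \frac{1}{244}\right) = \left(424 + \left(7 + 0\right)\right) \left(- \frac{1}{244}\right) = \left(424 + 7\right) \left(- \frac{1}{244}\right) = 431 \left(- \frac{1}{244}\right) = - \frac{431}{244}$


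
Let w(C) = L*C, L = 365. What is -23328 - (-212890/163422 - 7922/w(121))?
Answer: -84179952138353/3608766315 ≈ -23327.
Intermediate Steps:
w(C) = 365*C
-23328 - (-212890/163422 - 7922/w(121)) = -23328 - (-212890/163422 - 7922/(365*121)) = -23328 - (-212890*1/163422 - 7922/44165) = -23328 - (-106445/81711 - 7922*1/44165) = -23328 - (-106445/81711 - 7922/44165) = -23328 - 1*(-5348457967/3608766315) = -23328 + 5348457967/3608766315 = -84179952138353/3608766315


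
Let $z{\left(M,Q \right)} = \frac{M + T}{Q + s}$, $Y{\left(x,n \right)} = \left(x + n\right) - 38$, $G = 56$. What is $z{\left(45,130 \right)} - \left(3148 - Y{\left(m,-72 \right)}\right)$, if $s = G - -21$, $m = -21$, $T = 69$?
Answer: $- \frac{226213}{69} \approx -3278.4$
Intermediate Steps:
$s = 77$ ($s = 56 - -21 = 56 + 21 = 77$)
$Y{\left(x,n \right)} = -38 + n + x$ ($Y{\left(x,n \right)} = \left(n + x\right) - 38 = -38 + n + x$)
$z{\left(M,Q \right)} = \frac{69 + M}{77 + Q}$ ($z{\left(M,Q \right)} = \frac{M + 69}{Q + 77} = \frac{69 + M}{77 + Q}$)
$z{\left(45,130 \right)} - \left(3148 - Y{\left(m,-72 \right)}\right) = \frac{69 + 45}{77 + 130} - \left(3148 - \left(-38 - 72 - 21\right)\right) = \frac{1}{207} \cdot 114 - \left(3148 - -131\right) = \frac{1}{207} \cdot 114 - \left(3148 + 131\right) = \frac{38}{69} - 3279 = - \frac{226213}{69}$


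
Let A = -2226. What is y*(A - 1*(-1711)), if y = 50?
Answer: -25750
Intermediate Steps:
y*(A - 1*(-1711)) = 50*(-2226 - 1*(-1711)) = 50*(-2226 + 1711) = 50*(-515) = -25750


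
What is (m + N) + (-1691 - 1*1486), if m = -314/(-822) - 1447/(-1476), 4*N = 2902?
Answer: -495447235/202212 ≈ -2450.1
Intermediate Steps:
N = 1451/2 (N = (1/4)*2902 = 1451/2 ≈ 725.50)
m = 275483/202212 (m = -314*(-1/822) - 1447*(-1/1476) = 157/411 + 1447/1476 = 275483/202212 ≈ 1.3623)
(m + N) + (-1691 - 1*1486) = (275483/202212 + 1451/2) + (-1691 - 1*1486) = 146980289/202212 + (-1691 - 1486) = 146980289/202212 - 3177 = -495447235/202212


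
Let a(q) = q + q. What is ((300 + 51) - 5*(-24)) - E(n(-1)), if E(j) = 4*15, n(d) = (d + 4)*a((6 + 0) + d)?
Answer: 411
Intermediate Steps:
a(q) = 2*q
n(d) = (4 + d)*(12 + 2*d) (n(d) = (d + 4)*(2*((6 + 0) + d)) = (4 + d)*(2*(6 + d)) = (4 + d)*(12 + 2*d))
E(j) = 60
((300 + 51) - 5*(-24)) - E(n(-1)) = ((300 + 51) - 5*(-24)) - 1*60 = (351 + 120) - 60 = 471 - 60 = 411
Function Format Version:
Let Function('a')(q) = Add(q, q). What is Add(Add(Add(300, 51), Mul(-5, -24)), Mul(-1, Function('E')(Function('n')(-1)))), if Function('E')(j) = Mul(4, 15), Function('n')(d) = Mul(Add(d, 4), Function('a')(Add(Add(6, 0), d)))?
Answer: 411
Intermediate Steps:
Function('a')(q) = Mul(2, q)
Function('n')(d) = Mul(Add(4, d), Add(12, Mul(2, d))) (Function('n')(d) = Mul(Add(d, 4), Mul(2, Add(Add(6, 0), d))) = Mul(Add(4, d), Mul(2, Add(6, d))) = Mul(Add(4, d), Add(12, Mul(2, d))))
Function('E')(j) = 60
Add(Add(Add(300, 51), Mul(-5, -24)), Mul(-1, Function('E')(Function('n')(-1)))) = Add(Add(Add(300, 51), Mul(-5, -24)), Mul(-1, 60)) = Add(Add(351, 120), -60) = Add(471, -60) = 411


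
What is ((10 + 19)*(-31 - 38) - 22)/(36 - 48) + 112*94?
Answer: 128359/12 ≈ 10697.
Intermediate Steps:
((10 + 19)*(-31 - 38) - 22)/(36 - 48) + 112*94 = (29*(-69) - 22)/(-12) + 10528 = (-2001 - 22)*(-1/12) + 10528 = -2023*(-1/12) + 10528 = 2023/12 + 10528 = 128359/12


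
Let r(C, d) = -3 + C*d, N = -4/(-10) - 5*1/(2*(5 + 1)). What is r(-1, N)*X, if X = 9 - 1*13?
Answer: 179/15 ≈ 11.933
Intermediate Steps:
N = -1/60 (N = -4*(-⅒) - 5/(2*6) = ⅖ - 5/12 = -1/60 ≈ -0.016667)
X = -4 (X = 9 - 13 = -4)
r(-1, N)*X = (-3 - 1*(-1/60))*(-4) = (-3 + 1/60)*(-4) = -179/60*(-4) = 179/15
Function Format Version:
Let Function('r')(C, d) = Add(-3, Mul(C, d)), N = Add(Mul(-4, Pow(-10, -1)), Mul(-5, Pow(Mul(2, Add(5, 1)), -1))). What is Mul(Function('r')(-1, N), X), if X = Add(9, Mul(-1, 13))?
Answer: Rational(179, 15) ≈ 11.933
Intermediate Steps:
N = Rational(-1, 60) (N = Add(Mul(-4, Rational(-1, 10)), Mul(-5, Pow(Mul(2, 6), -1))) = Add(Rational(2, 5), Mul(-5, Pow(12, -1))) = Add(Rational(2, 5), Mul(-5, Rational(1, 12))) = Add(Rational(2, 5), Rational(-5, 12)) = Rational(-1, 60) ≈ -0.016667)
X = -4 (X = Add(9, -13) = -4)
Mul(Function('r')(-1, N), X) = Mul(Add(-3, Mul(-1, Rational(-1, 60))), -4) = Mul(Add(-3, Rational(1, 60)), -4) = Mul(Rational(-179, 60), -4) = Rational(179, 15)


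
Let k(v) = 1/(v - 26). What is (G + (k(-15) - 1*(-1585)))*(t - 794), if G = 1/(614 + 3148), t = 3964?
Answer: 387484710665/77121 ≈ 5.0244e+6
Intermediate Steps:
k(v) = 1/(-26 + v)
G = 1/3762 ≈ 0.00026582
(G + (k(-15) - 1*(-1585)))*(t - 794) = (1/3762 + (1/(-26 - 15) - 1*(-1585)))*(3964 - 794) = (1/3762 + (1/(-41) + 1585))*3170 = (1/3762 + (-1/41 + 1585))*3170 = (1/3762 + 64984/41)*3170 = (244469849/154242)*3170 = 387484710665/77121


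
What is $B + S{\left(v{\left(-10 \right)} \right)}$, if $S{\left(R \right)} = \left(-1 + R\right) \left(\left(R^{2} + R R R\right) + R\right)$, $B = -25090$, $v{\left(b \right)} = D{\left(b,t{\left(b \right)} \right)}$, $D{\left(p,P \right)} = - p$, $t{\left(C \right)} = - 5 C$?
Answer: $-15100$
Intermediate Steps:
$v{\left(b \right)} = - b$
$S{\left(R \right)} = \left(-1 + R\right) \left(R + R^{2} + R^{3}\right)$ ($S{\left(R \right)} = \left(-1 + R\right) \left(\left(R^{2} + R^{2} R\right) + R\right) = \left(-1 + R\right) \left(\left(R^{2} + R^{3}\right) + R\right) = \left(-1 + R\right) \left(R + R^{2} + R^{3}\right)$)
$B + S{\left(v{\left(-10 \right)} \right)} = -25090 + \left(\left(\left(-1\right) \left(-10\right)\right)^{4} - \left(-1\right) \left(-10\right)\right) = -25090 + \left(10^{4} - 10\right) = -25090 + \left(10000 - 10\right) = -25090 + 9990 = -15100$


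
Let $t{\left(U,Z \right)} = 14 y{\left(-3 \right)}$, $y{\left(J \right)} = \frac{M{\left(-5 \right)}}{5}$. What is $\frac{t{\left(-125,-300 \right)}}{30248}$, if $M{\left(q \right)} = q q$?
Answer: $\frac{35}{15124} \approx 0.0023142$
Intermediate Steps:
$M{\left(q \right)} = q^{2}$
$y{\left(J \right)} = 5$ ($y{\left(J \right)} = \frac{\left(-5\right)^{2}}{5} = 25 \cdot \frac{1}{5} = 5$)
$t{\left(U,Z \right)} = 70$ ($t{\left(U,Z \right)} = 14 \cdot 5 = 70$)
$\frac{t{\left(-125,-300 \right)}}{30248} = \frac{70}{30248} = 70 \cdot \frac{1}{30248} = \frac{35}{15124}$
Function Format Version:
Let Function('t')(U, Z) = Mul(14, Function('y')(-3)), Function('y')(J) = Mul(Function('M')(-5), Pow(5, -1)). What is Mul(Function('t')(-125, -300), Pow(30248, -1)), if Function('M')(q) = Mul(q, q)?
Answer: Rational(35, 15124) ≈ 0.0023142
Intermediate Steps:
Function('M')(q) = Pow(q, 2)
Function('y')(J) = 5 (Function('y')(J) = Mul(Pow(-5, 2), Pow(5, -1)) = Mul(25, Rational(1, 5)) = 5)
Function('t')(U, Z) = 70 (Function('t')(U, Z) = Mul(14, 5) = 70)
Mul(Function('t')(-125, -300), Pow(30248, -1)) = Mul(70, Pow(30248, -1)) = Mul(70, Rational(1, 30248)) = Rational(35, 15124)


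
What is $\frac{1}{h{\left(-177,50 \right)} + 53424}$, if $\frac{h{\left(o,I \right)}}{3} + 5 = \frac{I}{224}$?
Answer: $\frac{112}{5981883} \approx 1.8723 \cdot 10^{-5}$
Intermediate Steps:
$h{\left(o,I \right)} = -15 + \frac{3 I}{224}$ ($h{\left(o,I \right)} = -15 + 3 \frac{I}{224} = -15 + \frac{3 I}{224}$)
$\frac{1}{h{\left(-177,50 \right)} + 53424} = \frac{1}{\left(-15 + \frac{3}{224} \cdot 50\right) + 53424} = \frac{1}{\left(-15 + \frac{75}{112}\right) + 53424} = \frac{1}{- \frac{1605}{112} + 53424} = \frac{1}{\frac{5981883}{112}} = \frac{112}{5981883}$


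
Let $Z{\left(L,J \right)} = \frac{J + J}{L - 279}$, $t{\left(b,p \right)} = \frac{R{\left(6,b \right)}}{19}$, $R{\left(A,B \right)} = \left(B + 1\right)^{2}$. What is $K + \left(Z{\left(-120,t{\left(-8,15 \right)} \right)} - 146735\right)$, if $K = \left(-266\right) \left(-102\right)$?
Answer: $- \frac{129530063}{1083} \approx -1.196 \cdot 10^{5}$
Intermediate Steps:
$K = 27132$
$R{\left(A,B \right)} = \left(1 + B\right)^{2}$
$t{\left(b,p \right)} = \frac{\left(1 + b\right)^{2}}{19}$
$Z{\left(L,J \right)} = \frac{2 J}{-279 + L}$
$K + \left(Z{\left(-120,t{\left(-8,15 \right)} \right)} - 146735\right) = 27132 - \left(146735 - \frac{2 \frac{\left(1 - 8\right)^{2}}{19}}{-279 - 120}\right) = 27132 - \left(146735 - \frac{2 \frac{\left(-7\right)^{2}}{19}}{-399}\right) = 27132 - \left(146735 - 2 \cdot \frac{1}{19} \cdot 49 \left(- \frac{1}{399}\right)\right) = 27132 - \left(146735 - - \frac{14}{1083}\right) = 27132 - \frac{158914019}{1083} = - \frac{129530063}{1083}$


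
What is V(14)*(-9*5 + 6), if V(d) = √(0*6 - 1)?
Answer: -39*I ≈ -39.0*I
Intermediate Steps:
V(d) = I (V(d) = √(0 - 1) = √(-1) = I)
V(14)*(-9*5 + 6) = I*(-9*5 + 6) = I*(-45 + 6) = I*(-39) = -39*I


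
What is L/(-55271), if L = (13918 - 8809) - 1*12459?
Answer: 7350/55271 ≈ 0.13298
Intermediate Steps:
L = -7350 (L = 5109 - 12459 = -7350)
L/(-55271) = -7350/(-55271) = -7350*(-1/55271) = 7350/55271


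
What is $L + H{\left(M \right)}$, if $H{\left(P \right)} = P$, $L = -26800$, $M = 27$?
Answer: $-26773$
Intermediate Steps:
$L + H{\left(M \right)} = -26800 + 27 = -26773$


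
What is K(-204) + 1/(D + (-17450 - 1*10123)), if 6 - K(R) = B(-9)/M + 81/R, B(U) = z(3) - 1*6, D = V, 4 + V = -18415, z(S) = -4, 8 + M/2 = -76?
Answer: 104056543/16419144 ≈ 6.3375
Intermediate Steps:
M = -168 (M = -16 + 2*(-76) = -16 - 152 = -168)
V = -18419 (V = -4 - 18415 = -18419)
D = -18419
B(U) = -10 (B(U) = -4 - 1*6 = -4 - 6 = -10)
K(R) = 499/84 - 81/R (K(R) = 6 - (-10/(-168) + 81/R) = 6 - (-10*(-1/168) + 81/R) = 6 - (5/84 + 81/R) = 6 + (-5/84 - 81/R) = 499/84 - 81/R)
K(-204) + 1/(D + (-17450 - 1*10123)) = (499/84 - 81/(-204)) + 1/(-18419 + (-17450 - 1*10123)) = (499/84 - 81*(-1/204)) + 1/(-18419 + (-17450 - 10123)) = (499/84 + 27/68) + 1/(-18419 - 27573) = 4525/714 + 1/(-45992) = 4525/714 - 1/45992 = 104056543/16419144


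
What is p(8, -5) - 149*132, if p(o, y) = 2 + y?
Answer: -19671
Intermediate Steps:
p(8, -5) - 149*132 = (2 - 5) - 149*132 = -3 - 19668 = -19671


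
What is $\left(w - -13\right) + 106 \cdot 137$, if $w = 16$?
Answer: $14551$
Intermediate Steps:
$\left(w - -13\right) + 106 \cdot 137 = \left(16 - -13\right) + 106 \cdot 137 = \left(16 + 13\right) + 14522 = 29 + 14522 = 14551$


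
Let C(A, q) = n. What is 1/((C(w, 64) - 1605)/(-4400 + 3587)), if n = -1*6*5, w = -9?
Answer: 271/545 ≈ 0.49725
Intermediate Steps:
n = -30 (n = -6*5 = -30)
C(A, q) = -30
1/((C(w, 64) - 1605)/(-4400 + 3587)) = 1/((-30 - 1605)/(-4400 + 3587)) = 1/(-1635/(-813)) = 1/(-1635*(-1/813)) = 1/(545/271) = 271/545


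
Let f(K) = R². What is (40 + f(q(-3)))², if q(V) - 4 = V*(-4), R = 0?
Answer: 1600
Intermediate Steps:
q(V) = 4 - 4*V (q(V) = 4 + V*(-4) = 4 - 4*V)
f(K) = 0 (f(K) = 0² = 0)
(40 + f(q(-3)))² = (40 + 0)² = 40² = 1600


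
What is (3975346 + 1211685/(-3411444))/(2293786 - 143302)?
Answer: 4520556349313/2445418579632 ≈ 1.8486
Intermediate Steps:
(3975346 + 1211685/(-3411444))/(2293786 - 143302) = (3975346 + 1211685*(-1/3411444))/2150484 = (3975346 - 403895/1137148)*(1/2150484) = (4520556349313/1137148)*(1/2150484) = 4520556349313/2445418579632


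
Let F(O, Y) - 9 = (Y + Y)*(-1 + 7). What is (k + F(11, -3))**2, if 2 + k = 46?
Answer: 289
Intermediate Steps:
k = 44 (k = -2 + 46 = 44)
F(O, Y) = 9 + 12*Y (F(O, Y) = 9 + (Y + Y)*(-1 + 7) = 9 + (2*Y)*6 = 9 + 12*Y)
(k + F(11, -3))**2 = (44 + (9 + 12*(-3)))**2 = (44 + (9 - 36))**2 = (44 - 27)**2 = 17**2 = 289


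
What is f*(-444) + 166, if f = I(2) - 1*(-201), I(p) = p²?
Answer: -90854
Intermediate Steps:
f = 205 (f = 2² - 1*(-201) = 4 + 201 = 205)
f*(-444) + 166 = 205*(-444) + 166 = -91020 + 166 = -90854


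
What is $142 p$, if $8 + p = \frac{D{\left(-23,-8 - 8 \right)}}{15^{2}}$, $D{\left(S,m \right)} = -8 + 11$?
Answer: $- \frac{85058}{75} \approx -1134.1$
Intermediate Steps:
$D{\left(S,m \right)} = 3$
$p = - \frac{599}{75}$ ($p = -8 + \frac{3}{15^{2}} = -8 + \frac{3}{225} = -8 + 3 \cdot \frac{1}{225} = -8 + \frac{1}{75} = - \frac{599}{75} \approx -7.9867$)
$142 p = 142 \left(- \frac{599}{75}\right) = - \frac{85058}{75}$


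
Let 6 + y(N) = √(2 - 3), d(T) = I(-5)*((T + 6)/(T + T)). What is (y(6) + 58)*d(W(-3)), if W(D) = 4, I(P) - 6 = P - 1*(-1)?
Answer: 130 + 5*I/2 ≈ 130.0 + 2.5*I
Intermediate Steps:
I(P) = 7 + P (I(P) = 6 + (P - 1*(-1)) = 6 + (P + 1) = 6 + (1 + P) = 7 + P)
d(T) = (6 + T)/T (d(T) = (7 - 5)*((T + 6)/(T + T)) = 2*((6 + T)/((2*T))) = 2*((6 + T)*(1/(2*T))) = 2*((6 + T)/(2*T)) = (6 + T)/T)
y(N) = -6 + I (y(N) = -6 + √(2 - 3) = -6 + √(-1) = -6 + I)
(y(6) + 58)*d(W(-3)) = ((-6 + I) + 58)*((6 + 4)/4) = (52 + I)*((¼)*10) = (52 + I)*(5/2) = 130 + 5*I/2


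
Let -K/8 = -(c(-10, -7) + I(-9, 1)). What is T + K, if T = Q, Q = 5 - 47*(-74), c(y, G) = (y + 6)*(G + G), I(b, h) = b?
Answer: 3859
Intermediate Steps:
c(y, G) = 2*G*(6 + y) (c(y, G) = (6 + y)*(2*G) = 2*G*(6 + y))
K = 376 (K = -(-8)*(2*(-7)*(6 - 10) - 9) = -(-8)*(2*(-7)*(-4) - 9) = -(-8)*(56 - 9) = -(-8)*47 = -8*(-47) = 376)
Q = 3483 (Q = 5 + 3478 = 3483)
T = 3483
T + K = 3483 + 376 = 3859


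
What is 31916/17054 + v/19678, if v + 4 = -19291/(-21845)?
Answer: 6859219596877/3665466614570 ≈ 1.8713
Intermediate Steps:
v = -68089/21845 (v = -4 - 19291/(-21845) = -4 - 19291*(-1/21845) = -4 + 19291/21845 = -68089/21845 ≈ -3.1169)
31916/17054 + v/19678 = 31916/17054 - 68089/21845/19678 = 31916*(1/17054) - 68089/21845*1/19678 = 15958/8527 - 68089/429865910 = 6859219596877/3665466614570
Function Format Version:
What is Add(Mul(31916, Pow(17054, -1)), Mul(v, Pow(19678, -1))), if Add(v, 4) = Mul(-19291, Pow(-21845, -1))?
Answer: Rational(6859219596877, 3665466614570) ≈ 1.8713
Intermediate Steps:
v = Rational(-68089, 21845) (v = Add(-4, Mul(-19291, Pow(-21845, -1))) = Add(-4, Mul(-19291, Rational(-1, 21845))) = Add(-4, Rational(19291, 21845)) = Rational(-68089, 21845) ≈ -3.1169)
Add(Mul(31916, Pow(17054, -1)), Mul(v, Pow(19678, -1))) = Add(Mul(31916, Pow(17054, -1)), Mul(Rational(-68089, 21845), Pow(19678, -1))) = Add(Mul(31916, Rational(1, 17054)), Mul(Rational(-68089, 21845), Rational(1, 19678))) = Add(Rational(15958, 8527), Rational(-68089, 429865910)) = Rational(6859219596877, 3665466614570)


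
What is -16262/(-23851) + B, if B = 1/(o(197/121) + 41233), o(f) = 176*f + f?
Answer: 81704182215/119828902762 ≈ 0.68184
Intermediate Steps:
o(f) = 177*f
B = 121/5024062 (B = 1/(177*(197/121) + 41233) = 1/(34869/121 + 41233) = 1/(5024062/121) = 121/5024062 ≈ 2.4084e-5)
-16262/(-23851) + B = -16262/(-23851) + 121/5024062 = -16262*(-1/23851) + 121/5024062 = 16262/23851 + 121/5024062 = 81704182215/119828902762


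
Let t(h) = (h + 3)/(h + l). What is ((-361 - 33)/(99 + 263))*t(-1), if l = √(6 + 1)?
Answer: -197/543 - 197*√7/543 ≈ -1.3227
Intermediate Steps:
l = √7 ≈ 2.6458
t(h) = (3 + h)/(h + √7) (t(h) = (h + 3)/(h + √7) = (3 + h)/(h + √7))
((-361 - 33)/(99 + 263))*t(-1) = ((-361 - 33)/(99 + 263))*((3 - 1)/(-1 + √7)) = (-394/362)*(2/(-1 + √7)) = (-394*1/362)*(2/(-1 + √7)) = -394/(181*(-1 + √7))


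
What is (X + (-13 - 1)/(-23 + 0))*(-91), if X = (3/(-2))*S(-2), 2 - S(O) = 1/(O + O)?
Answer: 46319/184 ≈ 251.73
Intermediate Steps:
S(O) = 2 - 1/(2*O) (S(O) = 2 - 1/(O + O) = 2 - 1/(2*O))
X = -27/8 (X = (3/(-2))*(2 - 1/2/(-2)) = (3*(-1/2))*(2 - 1/2*(-1/2)) = -3*(2 + 1/4)/2 = -3/2*9/4 = -27/8 ≈ -3.3750)
(X + (-13 - 1)/(-23 + 0))*(-91) = (-27/8 + (-13 - 1)/(-23 + 0))*(-91) = (-27/8 - 14/(-23))*(-91) = (-27/8 - 14*(-1/23))*(-91) = (-27/8 + 14/23)*(-91) = -509/184*(-91) = 46319/184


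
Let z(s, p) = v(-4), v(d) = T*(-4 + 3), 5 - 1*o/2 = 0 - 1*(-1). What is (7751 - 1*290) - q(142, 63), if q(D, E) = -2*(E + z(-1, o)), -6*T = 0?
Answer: 7587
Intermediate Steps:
T = 0 (T = -1/6*0 = 0)
o = 8 (o = 10 - 2*(0 - 1*(-1)) = 10 - 2*(0 + 1) = 10 - 2*1 = 10 - 2 = 8)
v(d) = 0 (v(d) = 0*(-4 + 3) = 0*(-1) = 0)
z(s, p) = 0
q(D, E) = -2*E (q(D, E) = -2*(E + 0) = -2*E)
(7751 - 1*290) - q(142, 63) = (7751 - 1*290) - (-2)*63 = (7751 - 290) - 1*(-126) = 7461 + 126 = 7587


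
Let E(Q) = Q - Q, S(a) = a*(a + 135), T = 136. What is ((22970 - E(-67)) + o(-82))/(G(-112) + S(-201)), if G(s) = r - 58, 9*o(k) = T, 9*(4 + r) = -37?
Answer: 206866/118799 ≈ 1.7413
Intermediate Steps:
r = -73/9 (r = -4 + (1/9)*(-37) = -4 - 37/9 = -73/9 ≈ -8.1111)
o(k) = 136/9 (o(k) = (1/9)*136 = 136/9)
S(a) = a*(135 + a)
E(Q) = 0
G(s) = -595/9 (G(s) = -73/9 - 58 = -595/9)
((22970 - E(-67)) + o(-82))/(G(-112) + S(-201)) = ((22970 - 1*0) + 136/9)/(-595/9 - 201*(135 - 201)) = ((22970 + 0) + 136/9)/(-595/9 - 201*(-66)) = (22970 + 136/9)/(-595/9 + 13266) = 206866/(9*(118799/9)) = (206866/9)*(9/118799) = 206866/118799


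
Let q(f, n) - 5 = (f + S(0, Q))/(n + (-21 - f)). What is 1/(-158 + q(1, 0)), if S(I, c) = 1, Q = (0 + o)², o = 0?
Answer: -11/1684 ≈ -0.0065321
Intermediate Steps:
Q = 0 (Q = (0 + 0)² = 0² = 0)
q(f, n) = 5 + (1 + f)/(-21 + n - f) (q(f, n) = 5 + (f + 1)/(n + (-21 - f)) = 5 + (1 + f)/(-21 + n - f))
1/(-158 + q(1, 0)) = 1/(-158 + (104 - 5*0 + 4*1)/(21 + 1 - 1*0)) = 1/(-158 + (104 + 0 + 4)/(21 + 1 + 0)) = 1/(-158 + 108/22) = 1/(-158 + (1/22)*108) = 1/(-158 + 54/11) = 1/(-1684/11) = -11/1684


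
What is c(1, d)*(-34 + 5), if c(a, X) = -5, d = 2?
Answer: 145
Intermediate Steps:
c(1, d)*(-34 + 5) = -5*(-34 + 5) = -5*(-29) = 145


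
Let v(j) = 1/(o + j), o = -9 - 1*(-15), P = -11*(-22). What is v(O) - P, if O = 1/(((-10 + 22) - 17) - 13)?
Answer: -25876/107 ≈ -241.83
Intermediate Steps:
P = 242
o = 6 (o = -9 + 15 = 6)
O = -1/18 (O = 1/((12 - 17) - 13) = 1/(-5 - 13) = 1/(-18) = -1/18 ≈ -0.055556)
v(j) = 1/(6 + j)
v(O) - P = 1/(6 - 1/18) - 1*242 = 1/(107/18) - 242 = 18/107 - 242 = -25876/107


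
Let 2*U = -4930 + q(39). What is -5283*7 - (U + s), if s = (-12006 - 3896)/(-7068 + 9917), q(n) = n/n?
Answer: -196643213/5698 ≈ -34511.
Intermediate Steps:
q(n) = 1
s = -15902/2849 ≈ -5.5816
U = -4929/2 (U = (-4930 + 1)/2 = (½)*(-4929) = -4929/2 ≈ -2464.5)
-5283*7 - (U + s) = -5283*7 - (-4929/2 - 15902/2849) = -36981 - 1*(-14074525/5698) = -36981 + 14074525/5698 = -196643213/5698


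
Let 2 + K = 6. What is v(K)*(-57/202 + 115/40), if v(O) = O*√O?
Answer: 2095/101 ≈ 20.743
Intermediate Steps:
K = 4 (K = -2 + 6 = 4)
v(O) = O^(3/2)
v(K)*(-57/202 + 115/40) = 4^(3/2)*(-57/202 + 115/40) = 8*(-57*1/202 + 115*(1/40)) = 8*(-57/202 + 23/8) = 8*(2095/808) = 2095/101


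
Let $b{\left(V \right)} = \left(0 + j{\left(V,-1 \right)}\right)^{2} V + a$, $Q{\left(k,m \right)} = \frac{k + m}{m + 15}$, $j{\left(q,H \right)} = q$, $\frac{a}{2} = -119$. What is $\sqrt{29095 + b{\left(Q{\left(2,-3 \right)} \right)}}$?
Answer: $\frac{\sqrt{149594685}}{72} \approx 169.87$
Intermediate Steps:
$a = -238$ ($a = 2 \left(-119\right) = -238$)
$Q{\left(k,m \right)} = \frac{k + m}{15 + m}$
$b{\left(V \right)} = -238 + V^{3}$ ($b{\left(V \right)} = \left(0 + V\right)^{2} V - 238 = V^{2} V - 238 = V^{3} - 238 = -238 + V^{3}$)
$\sqrt{29095 + b{\left(Q{\left(2,-3 \right)} \right)}} = \sqrt{29095 - \left(238 - \left(\frac{2 - 3}{15 - 3}\right)^{3}\right)} = \sqrt{29095 - \left(238 - \left(\frac{1}{12} \left(-1\right)\right)^{3}\right)} = \sqrt{29095 - \left(238 - \left(- \frac{1}{12}\right)^{3}\right)} = \sqrt{29095 - \frac{411265}{1728}} = \sqrt{\frac{49864895}{1728}} = \frac{\sqrt{149594685}}{72}$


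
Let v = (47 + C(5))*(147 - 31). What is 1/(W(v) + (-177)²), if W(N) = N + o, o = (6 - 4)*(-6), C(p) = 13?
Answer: 1/38277 ≈ 2.6125e-5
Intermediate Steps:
o = -12 (o = 2*(-6) = -12)
v = 6960 (v = (47 + 13)*(147 - 31) = 60*116 = 6960)
W(N) = -12 + N (W(N) = N - 12 = -12 + N)
1/(W(v) + (-177)²) = 1/((-12 + 6960) + (-177)²) = 1/(6948 + 31329) = 1/38277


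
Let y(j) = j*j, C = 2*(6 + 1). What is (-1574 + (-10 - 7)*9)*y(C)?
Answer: -338492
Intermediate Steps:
C = 14 (C = 2*7 = 14)
y(j) = j²
(-1574 + (-10 - 7)*9)*y(C) = (-1574 + (-10 - 7)*9)*14² = (-1574 - 17*9)*196 = (-1574 - 153)*196 = -1727*196 = -338492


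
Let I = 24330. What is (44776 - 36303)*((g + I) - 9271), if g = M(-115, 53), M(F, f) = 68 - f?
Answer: 127722002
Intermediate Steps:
g = 15 (g = 68 - 1*53 = 68 - 53 = 15)
(44776 - 36303)*((g + I) - 9271) = (44776 - 36303)*((15 + 24330) - 9271) = 8473*(24345 - 9271) = 8473*15074 = 127722002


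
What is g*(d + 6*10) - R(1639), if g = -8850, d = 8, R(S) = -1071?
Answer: -600729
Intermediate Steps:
g*(d + 6*10) - R(1639) = -8850*(8 + 6*10) - 1*(-1071) = -8850*(8 + 60) + 1071 = -8850*68 + 1071 = -601800 + 1071 = -600729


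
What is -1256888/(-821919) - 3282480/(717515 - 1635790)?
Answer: 770420301464/150949533945 ≈ 5.1038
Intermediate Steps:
-1256888/(-821919) - 3282480/(717515 - 1635790) = -1256888*(-1/821919) - 3282480/(-918275) = 1256888/821919 - 3282480*(-1/918275) = 1256888/821919 + 656496/183655 = 770420301464/150949533945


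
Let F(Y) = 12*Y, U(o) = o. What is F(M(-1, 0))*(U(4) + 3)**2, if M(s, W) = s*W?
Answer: 0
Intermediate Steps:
M(s, W) = W*s
F(M(-1, 0))*(U(4) + 3)**2 = (12*(0*(-1)))*(4 + 3)**2 = (12*0)*7**2 = 0*49 = 0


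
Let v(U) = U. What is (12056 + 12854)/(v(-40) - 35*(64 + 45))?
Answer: -4982/771 ≈ -6.4617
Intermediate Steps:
(12056 + 12854)/(v(-40) - 35*(64 + 45)) = (12056 + 12854)/(-40 - 35*(64 + 45)) = 24910/(-40 - 35*109) = 24910/(-40 - 3815) = 24910/(-3855) = 24910*(-1/3855) = -4982/771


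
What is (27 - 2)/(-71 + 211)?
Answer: 5/28 ≈ 0.17857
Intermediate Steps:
(27 - 2)/(-71 + 211) = 25/140 = 25*(1/140) = 5/28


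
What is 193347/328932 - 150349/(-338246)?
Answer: 6380747035/6181107404 ≈ 1.0323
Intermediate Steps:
193347/328932 - 150349/(-338246) = 193347*(1/328932) - 150349*(-1/338246) = 21483/36548 + 150349/338246 = 6380747035/6181107404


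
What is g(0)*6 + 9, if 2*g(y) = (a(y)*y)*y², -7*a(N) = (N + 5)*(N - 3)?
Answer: 9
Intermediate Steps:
a(N) = -(-3 + N)*(5 + N)/7 (a(N) = -(N + 5)*(N - 3)/7 = -(5 + N)*(-3 + N)/7 = -(-3 + N)*(5 + N)/7)
g(y) = y³*(15/7 - 2*y/7 - y²/7)/2 (g(y) = (((15/7 - 2*y/7 - y²/7)*y)*y²)/2 = ((y*(15/7 - 2*y/7 - y²/7))*y²)/2 = (y³*(15/7 - 2*y/7 - y²/7))/2 = y³*(15/7 - 2*y/7 - y²/7)/2)
g(0)*6 + 9 = ((1/14)*0³*(15 - 1*0² - 2*0))*6 + 9 = ((1/14)*0*(15 - 1*0 + 0))*6 + 9 = ((1/14)*0*(15 + 0 + 0))*6 + 9 = ((1/14)*0*15)*6 + 9 = 0*6 + 9 = 0 + 9 = 9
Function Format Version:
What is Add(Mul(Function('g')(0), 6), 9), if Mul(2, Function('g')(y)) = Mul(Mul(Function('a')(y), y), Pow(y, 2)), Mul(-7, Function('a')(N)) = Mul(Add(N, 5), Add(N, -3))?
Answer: 9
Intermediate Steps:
Function('a')(N) = Mul(Rational(-1, 7), Add(-3, N), Add(5, N)) (Function('a')(N) = Mul(Rational(-1, 7), Mul(Add(N, 5), Add(N, -3))) = Mul(Rational(-1, 7), Mul(Add(5, N), Add(-3, N))) = Mul(Rational(-1, 7), Mul(Add(-3, N), Add(5, N))) = Mul(Rational(-1, 7), Add(-3, N), Add(5, N)))
Function('g')(y) = Mul(Rational(1, 2), Pow(y, 3), Add(Rational(15, 7), Mul(Rational(-2, 7), y), Mul(Rational(-1, 7), Pow(y, 2)))) (Function('g')(y) = Mul(Rational(1, 2), Mul(Mul(Add(Rational(15, 7), Mul(Rational(-2, 7), y), Mul(Rational(-1, 7), Pow(y, 2))), y), Pow(y, 2))) = Mul(Rational(1, 2), Mul(Mul(y, Add(Rational(15, 7), Mul(Rational(-2, 7), y), Mul(Rational(-1, 7), Pow(y, 2)))), Pow(y, 2))) = Mul(Rational(1, 2), Mul(Pow(y, 3), Add(Rational(15, 7), Mul(Rational(-2, 7), y), Mul(Rational(-1, 7), Pow(y, 2))))) = Mul(Rational(1, 2), Pow(y, 3), Add(Rational(15, 7), Mul(Rational(-2, 7), y), Mul(Rational(-1, 7), Pow(y, 2)))))
Add(Mul(Function('g')(0), 6), 9) = Add(Mul(Mul(Rational(1, 14), Pow(0, 3), Add(15, Mul(-1, Pow(0, 2)), Mul(-2, 0))), 6), 9) = Add(Mul(Mul(Rational(1, 14), 0, Add(15, Mul(-1, 0), 0)), 6), 9) = Add(Mul(Mul(Rational(1, 14), 0, Add(15, 0, 0)), 6), 9) = Add(Mul(Mul(Rational(1, 14), 0, 15), 6), 9) = Add(Mul(0, 6), 9) = Add(0, 9) = 9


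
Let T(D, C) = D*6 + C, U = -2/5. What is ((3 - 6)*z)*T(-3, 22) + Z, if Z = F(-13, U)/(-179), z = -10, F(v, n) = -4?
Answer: 21484/179 ≈ 120.02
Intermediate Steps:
U = -⅖ (U = -2*⅕ = -⅖ ≈ -0.40000)
Z = 4/179 (Z = -4/(-179) = -4*(-1/179) = 4/179 ≈ 0.022346)
T(D, C) = C + 6*D (T(D, C) = 6*D + C = C + 6*D)
((3 - 6)*z)*T(-3, 22) + Z = ((3 - 6)*(-10))*(22 + 6*(-3)) + 4/179 = (-3*(-10))*(22 - 18) + 4/179 = 30*4 + 4/179 = 120 + 4/179 = 21484/179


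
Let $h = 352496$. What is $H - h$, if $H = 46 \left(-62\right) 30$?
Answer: $-438056$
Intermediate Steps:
$H = -85560$ ($H = \left(-2852\right) 30 = -85560$)
$H - h = -85560 - 352496 = -438056$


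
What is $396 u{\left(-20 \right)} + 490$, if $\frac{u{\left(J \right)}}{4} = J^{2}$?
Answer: $634090$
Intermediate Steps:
$u{\left(J \right)} = 4 J^{2}$
$396 u{\left(-20 \right)} + 490 = 396 \cdot 4 \left(-20\right)^{2} + 490 = 396 \cdot 4 \cdot 400 + 490 = 396 \cdot 1600 + 490 = 633600 + 490 = 634090$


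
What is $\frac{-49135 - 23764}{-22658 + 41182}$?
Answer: $- \frac{72899}{18524} \approx -3.9354$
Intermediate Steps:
$\frac{-49135 - 23764}{-22658 + 41182} = - \frac{72899}{18524}$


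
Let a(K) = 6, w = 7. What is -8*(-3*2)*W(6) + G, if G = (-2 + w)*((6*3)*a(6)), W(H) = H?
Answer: 828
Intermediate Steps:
G = 540 (G = (-2 + 7)*((6*3)*6) = 5*(18*6) = 5*108 = 540)
-8*(-3*2)*W(6) + G = -8*(-3*2)*6 + 540 = -(-48)*6 + 540 = -8*(-36) + 540 = 288 + 540 = 828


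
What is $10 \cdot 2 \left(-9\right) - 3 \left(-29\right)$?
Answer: $-93$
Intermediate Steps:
$10 \cdot 2 \left(-9\right) - 3 \left(-29\right) = 20 \left(-9\right) - -87 = -180 + 87 = -93$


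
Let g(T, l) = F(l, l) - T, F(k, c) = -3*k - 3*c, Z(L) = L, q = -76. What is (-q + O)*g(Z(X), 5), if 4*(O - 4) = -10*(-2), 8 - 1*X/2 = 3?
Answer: -3400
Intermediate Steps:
X = 10 (X = 16 - 2*3 = 16 - 6 = 10)
F(k, c) = -3*c - 3*k
O = 9 (O = 4 + (-10*(-2))/4 = 4 + (¼)*20 = 4 + 5 = 9)
g(T, l) = -T - 6*l (g(T, l) = (-3*l - 3*l) - T = -6*l - T = -T - 6*l)
(-q + O)*g(Z(X), 5) = (-1*(-76) + 9)*(-1*10 - 6*5) = (76 + 9)*(-10 - 30) = 85*(-40) = -3400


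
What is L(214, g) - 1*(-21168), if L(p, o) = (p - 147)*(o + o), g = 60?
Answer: 29208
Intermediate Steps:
L(p, o) = 2*o*(-147 + p) (L(p, o) = (-147 + p)*(2*o) = 2*o*(-147 + p))
L(214, g) - 1*(-21168) = 2*60*(-147 + 214) - 1*(-21168) = 2*60*67 + 21168 = 8040 + 21168 = 29208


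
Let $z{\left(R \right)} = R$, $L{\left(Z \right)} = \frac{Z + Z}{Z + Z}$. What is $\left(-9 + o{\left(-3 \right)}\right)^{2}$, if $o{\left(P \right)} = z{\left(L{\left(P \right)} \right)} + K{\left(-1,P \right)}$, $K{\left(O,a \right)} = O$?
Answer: $81$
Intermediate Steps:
$L{\left(Z \right)} = 1$ ($L{\left(Z \right)} = \frac{2 Z}{2 Z} = 2 Z \frac{1}{2 Z} = 1$)
$o{\left(P \right)} = 0$ ($o{\left(P \right)} = 1 - 1 = 0$)
$\left(-9 + o{\left(-3 \right)}\right)^{2} = \left(-9 + 0\right)^{2} = \left(-9\right)^{2} = 81$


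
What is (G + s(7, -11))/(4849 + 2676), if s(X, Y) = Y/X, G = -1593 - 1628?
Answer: -22558/52675 ≈ -0.42825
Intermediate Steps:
G = -3221
(G + s(7, -11))/(4849 + 2676) = (-3221 - 11/7)/(4849 + 2676) = (-3221 - 11*⅐)/7525 = (-3221 - 11/7)*(1/7525) = -22558/7*1/7525 = -22558/52675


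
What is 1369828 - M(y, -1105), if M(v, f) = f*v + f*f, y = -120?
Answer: 16203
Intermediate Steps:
M(v, f) = f**2 + f*v (M(v, f) = f*v + f**2 = f**2 + f*v)
1369828 - M(y, -1105) = 1369828 - (-1105)*(-1105 - 120) = 1369828 - (-1105)*(-1225) = 1369828 - 1*1353625 = 1369828 - 1353625 = 16203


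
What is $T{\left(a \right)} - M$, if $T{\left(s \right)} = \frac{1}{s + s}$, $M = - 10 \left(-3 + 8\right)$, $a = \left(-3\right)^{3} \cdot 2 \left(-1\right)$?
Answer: $\frac{5401}{108} \approx 50.009$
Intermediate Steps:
$a = 54$ ($a = \left(-27\right) 2 \left(-1\right) = \left(-54\right) \left(-1\right) = 54$)
$M = -50$ ($M = \left(-10\right) 5 = -50$)
$T{\left(s \right)} = \frac{1}{2 s}$
$T{\left(a \right)} - M = \frac{1}{2 \cdot 54} - -50 = \frac{1}{2} \cdot \frac{1}{54} + 50 = \frac{1}{108} + 50 = \frac{5401}{108}$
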